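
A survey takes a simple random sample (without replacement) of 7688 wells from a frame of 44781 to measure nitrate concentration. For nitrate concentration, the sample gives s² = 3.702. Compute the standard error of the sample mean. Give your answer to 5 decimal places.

0.01997

Under SRS without replacement, Var(ȳ) = (1 − f)·s²/n with f = n/N = 7688/44781 = 0.17167995.
Var(ȳ) = (1 − 0.17167995)·3.702/7688 = 0.82832005·4.8152966 × 10^-4 = 3.9886067 × 10^-4.
SE(ȳ) = √(3.9886067 × 10^-4) = 0.01997.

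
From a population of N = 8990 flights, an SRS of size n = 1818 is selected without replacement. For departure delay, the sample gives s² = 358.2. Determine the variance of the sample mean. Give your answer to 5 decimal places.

Under SRS without replacement, Var(ȳ) = (1 − f)·s²/n with f = n/N = 1818/8990 = 0.20222469.
Var(ȳ) = (1 − 0.20222469)·358.2/1818 = 0.79777531·0.1970297 = 0.15718543.

0.15719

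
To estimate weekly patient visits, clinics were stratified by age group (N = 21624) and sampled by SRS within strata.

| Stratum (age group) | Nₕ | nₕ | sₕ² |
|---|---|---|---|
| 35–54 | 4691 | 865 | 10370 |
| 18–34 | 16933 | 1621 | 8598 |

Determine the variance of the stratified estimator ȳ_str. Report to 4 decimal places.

3.4012

Var(ȳ_str) = Σₕ Wₕ²(1 − fₕ)sₕ²/nₕ with Wₕ = Nₕ/N, N = 21624.
35–54: Wₕ = 0.21693489; term = 0.21693489²·(1 − 0.18439565)·10370/865 = 0.46015165.
18–34: Wₕ = 0.78306511; term = 0.78306511²·(1 − 0.09573023)·8598/1621 = 2.9410892.
Sum = 3.4012409.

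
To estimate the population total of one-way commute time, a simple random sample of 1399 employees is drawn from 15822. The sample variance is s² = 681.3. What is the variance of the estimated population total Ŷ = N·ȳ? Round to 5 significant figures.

Var(Ŷ) = N²·Var(ȳ) = N²·(1 − n/N)·s²/n.
f = 1399/15822 = 0.08842119; Var(ȳ) = 0.91157881·681.3/1399 = 0.44393041.
Var(Ŷ) = 15822² · 0.44393041 = 1.1113162 × 10^8.

1.1113 × 10^8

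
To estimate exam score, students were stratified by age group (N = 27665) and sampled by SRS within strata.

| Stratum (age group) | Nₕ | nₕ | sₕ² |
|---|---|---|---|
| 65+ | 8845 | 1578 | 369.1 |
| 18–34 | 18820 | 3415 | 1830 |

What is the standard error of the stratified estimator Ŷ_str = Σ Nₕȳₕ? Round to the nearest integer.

Var(Ŷ_str) = Σₕ Nₕ²(1 − fₕ)sₕ²/nₕ.
65+: 8845²·(1 − 1578/8845)·369.1/1578 = 1.5034536 × 10^7.
18–34: 18820²·(1 − 3415/18820)·1830/3415 = 1.5536089 × 10^8.
Sum = 1.7039543 × 10^8.
SE = √(1.7039543 × 10^8) = 13054.

13054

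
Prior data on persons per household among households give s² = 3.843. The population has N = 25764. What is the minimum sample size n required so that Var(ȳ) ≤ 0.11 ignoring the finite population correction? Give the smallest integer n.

35

Without fpc, n₀ = s²/D = 3.843/0.11 = 34.9364.
Rounding up, n = 35.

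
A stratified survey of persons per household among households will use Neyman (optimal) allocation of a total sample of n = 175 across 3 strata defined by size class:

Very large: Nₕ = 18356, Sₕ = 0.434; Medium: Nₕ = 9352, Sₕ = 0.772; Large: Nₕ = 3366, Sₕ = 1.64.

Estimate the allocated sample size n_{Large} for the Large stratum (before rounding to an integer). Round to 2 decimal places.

Neyman allocation: nₕ = n·NₕSₕ / Σⱼ NⱼSⱼ.
Σ NⱼSⱼ = 18356·0.434 + 9352·0.772 + 3366·1.64 = 20706.488.
n_{Large} = 175·3366·1.64 / 20706.488 = 46.65.

46.65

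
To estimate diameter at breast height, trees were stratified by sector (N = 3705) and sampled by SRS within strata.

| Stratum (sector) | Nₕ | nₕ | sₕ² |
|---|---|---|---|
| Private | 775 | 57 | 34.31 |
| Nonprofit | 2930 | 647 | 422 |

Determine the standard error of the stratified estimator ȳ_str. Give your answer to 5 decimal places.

Var(ȳ_str) = Σₕ Wₕ²(1 − fₕ)sₕ²/nₕ with Wₕ = Nₕ/N, N = 3705.
Private: Wₕ = 0.20917679; term = 0.20917679²·(1 − 0.07354839)·34.31/57 = 0.024400324.
Nonprofit: Wₕ = 0.79082321; term = 0.79082321²·(1 − 0.22081911)·422/647 = 0.3178376.
Sum = 0.34223792.
SE = √(0.34223792) = 0.58501.

0.58501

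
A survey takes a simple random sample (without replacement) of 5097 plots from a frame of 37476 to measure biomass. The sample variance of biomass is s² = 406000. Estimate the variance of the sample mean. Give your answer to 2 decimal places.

Under SRS without replacement, Var(ȳ) = (1 − f)·s²/n with f = n/N = 5097/37476 = 0.13600704.
Var(ȳ) = (1 − 0.13600704)·406000/5097 = 0.86399296·79.654699 = 68.821099.

68.82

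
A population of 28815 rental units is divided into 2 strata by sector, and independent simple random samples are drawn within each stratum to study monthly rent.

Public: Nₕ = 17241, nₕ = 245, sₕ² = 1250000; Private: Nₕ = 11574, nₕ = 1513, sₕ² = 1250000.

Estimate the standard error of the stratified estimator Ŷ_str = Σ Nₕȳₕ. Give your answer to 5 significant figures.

1.2614 × 10^6

Var(Ŷ_str) = Σₕ Nₕ²(1 − fₕ)sₕ²/nₕ.
Public: 17241²·(1 − 245/17241)·1250000/245 = 1.495041 × 10^12.
Private: 11574²·(1 − 1513/11574)·1250000/1513 = 9.6204572 × 10^10.
Sum = 1.5912456 × 10^12.
SE = √(1.5912456 × 10^12) = 1.2614 × 10^6.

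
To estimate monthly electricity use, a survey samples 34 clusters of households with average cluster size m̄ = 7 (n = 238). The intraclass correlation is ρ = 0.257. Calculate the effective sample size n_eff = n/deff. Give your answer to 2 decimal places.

93.63

deff = 1 + (7 − 1)·0.257 = 1 + 1.542 = 2.542.
n_eff = 238 / 2.542 = 93.63.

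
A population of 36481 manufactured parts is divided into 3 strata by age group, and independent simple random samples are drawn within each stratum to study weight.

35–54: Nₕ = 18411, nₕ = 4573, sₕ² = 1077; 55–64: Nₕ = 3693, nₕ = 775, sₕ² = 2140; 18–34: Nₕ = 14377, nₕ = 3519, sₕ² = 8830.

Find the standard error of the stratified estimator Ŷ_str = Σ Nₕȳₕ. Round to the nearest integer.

21942

Var(Ŷ_str) = Σₕ Nₕ²(1 − fₕ)sₕ²/nₕ.
35–54: 18411²·(1 − 4573/18411)·1077/4573 = 6.0001928 × 10^7.
55–64: 3693²·(1 − 775/3693)·2140/775 = 2.9756145 × 10^7.
18–34: 14377²·(1 − 3519/14377)·8830/3519 = 3.9170539 × 10^8.
Sum = 4.8146346 × 10^8.
SE = √(4.8146346 × 10^8) = 21942.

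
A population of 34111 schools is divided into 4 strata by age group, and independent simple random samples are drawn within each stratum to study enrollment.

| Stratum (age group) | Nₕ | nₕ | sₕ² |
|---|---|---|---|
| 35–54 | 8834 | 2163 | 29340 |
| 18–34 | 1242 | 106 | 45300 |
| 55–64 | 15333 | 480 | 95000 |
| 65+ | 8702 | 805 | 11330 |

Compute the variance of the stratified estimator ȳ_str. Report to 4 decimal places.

Var(ȳ_str) = Σₕ Wₕ²(1 − fₕ)sₕ²/nₕ with Wₕ = Nₕ/N, N = 34111.
35–54: Wₕ = 0.25897804; term = 0.25897804²·(1 − 0.24484945)·29340/2163 = 0.68700994.
18–34: Wₕ = 0.03641054; term = 0.03641054²·(1 − 0.08534622)·45300/106 = 0.5182071.
55–64: Wₕ = 0.44950309; term = 0.44950309²·(1 − 0.03130503)·95000/480 = 38.737785.
65+: Wₕ = 0.25510832; term = 0.25510832²·(1 − 0.09250747)·11330/805 = 0.83123983.
Sum = 40.774242.

40.7742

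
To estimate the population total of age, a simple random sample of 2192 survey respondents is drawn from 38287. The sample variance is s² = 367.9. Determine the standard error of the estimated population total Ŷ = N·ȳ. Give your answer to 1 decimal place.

15229.8

Var(Ŷ) = N²·Var(ȳ) = N²·(1 − n/N)·s²/n.
f = 2192/38287 = 0.05725181; Var(ȳ) = 0.94274819·367.9/2192 = 0.15822859.
Var(Ŷ) = 38287² · 0.15822859 = 2.319464 × 10^8.
SE(Ŷ) = √(2.319464 × 10^8) = 15229.8.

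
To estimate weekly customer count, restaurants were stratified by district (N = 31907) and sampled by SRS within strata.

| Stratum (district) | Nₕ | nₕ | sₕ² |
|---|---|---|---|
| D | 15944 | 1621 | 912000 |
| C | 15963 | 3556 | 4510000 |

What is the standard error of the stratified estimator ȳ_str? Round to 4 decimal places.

19.3115

Var(ȳ_str) = Σₕ Wₕ²(1 − fₕ)sₕ²/nₕ with Wₕ = Nₕ/N, N = 31907.
D: Wₕ = 0.49970226; term = 0.49970226²·(1 − 0.10166834)·912000/1621 = 126.20343.
C: Wₕ = 0.50029774; term = 0.50029774²·(1 − 0.22276514)·4510000/3556 = 246.73124.
Sum = 372.93467.
SE = √(372.93467) = 19.3115.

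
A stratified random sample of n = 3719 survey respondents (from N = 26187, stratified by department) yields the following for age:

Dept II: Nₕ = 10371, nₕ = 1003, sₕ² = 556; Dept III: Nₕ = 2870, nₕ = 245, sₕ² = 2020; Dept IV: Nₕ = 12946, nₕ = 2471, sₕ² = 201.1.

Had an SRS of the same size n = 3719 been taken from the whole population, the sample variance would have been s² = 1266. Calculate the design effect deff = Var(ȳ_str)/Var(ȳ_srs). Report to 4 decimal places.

Var(ȳ_str) = Σ Wₕ²(1−fₕ)sₕ²/nₕ with Wₕ = Nₕ/26187:
  Dept II: (10371/26187)²·(1−1003/10371)·556/1003 = 0.078536199
  Dept III: (2870/26187)²·(1−245/2870)·2020/245 = 0.090578473
  Dept IV: (12946/26187)²·(1−2471/12946)·201.1/2471 = 0.016093758
  → Var(ȳ_str) = 0.18520843.
Var(ȳ_srs) = (1 − 3719/26187)·1266/3719 = 0.29206949.
deff = 0.18520843 / 0.29206949 = 0.6341.

0.6341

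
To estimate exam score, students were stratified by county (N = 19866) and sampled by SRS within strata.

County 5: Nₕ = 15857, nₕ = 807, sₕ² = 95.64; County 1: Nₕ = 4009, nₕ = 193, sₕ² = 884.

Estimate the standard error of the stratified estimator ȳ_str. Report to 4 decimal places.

0.4992

Var(ȳ_str) = Σₕ Wₕ²(1 − fₕ)sₕ²/nₕ with Wₕ = Nₕ/N, N = 19866.
County 5: Wₕ = 0.79819793; term = 0.79819793²·(1 − 0.05089235)·95.64/807 = 0.071664273.
County 1: Wₕ = 0.20180207; term = 0.20180207²·(1 − 0.04814168)·884/193 = 0.17754912.
Sum = 0.24921339.
SE = √(0.24921339) = 0.4992.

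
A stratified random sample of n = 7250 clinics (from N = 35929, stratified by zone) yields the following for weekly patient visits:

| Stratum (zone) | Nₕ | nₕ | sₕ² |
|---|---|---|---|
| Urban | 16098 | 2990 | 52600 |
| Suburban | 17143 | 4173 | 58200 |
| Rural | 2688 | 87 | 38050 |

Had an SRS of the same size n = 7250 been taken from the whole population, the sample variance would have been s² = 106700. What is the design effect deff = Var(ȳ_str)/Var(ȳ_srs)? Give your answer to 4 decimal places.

Var(ȳ_str) = Σ Wₕ²(1−fₕ)sₕ²/nₕ with Wₕ = Nₕ/35929:
  Urban: (16098/35929)²·(1−2990/16098)·52600/2990 = 2.8756277
  Suburban: (17143/35929)²·(1−4173/17143)·58200/4173 = 2.4022109
  Rural: (2688/35929)²·(1−87/2688)·38050/87 = 2.3687257
  → Var(ȳ_str) = 7.6465643.
Var(ȳ_srs) = (1 − 7250/35929)·106700/7250 = 11.747495.
deff = 7.6465643 / 11.747495 = 0.6509.

0.6509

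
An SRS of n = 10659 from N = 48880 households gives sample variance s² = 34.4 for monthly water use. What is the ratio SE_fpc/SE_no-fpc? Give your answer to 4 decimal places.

f = n/N = 10659/48880 = 0.21806465.
SE_no-fpc = √(s²/n) = 0.056809503; SE_fpc = √((1−f)s²/n) = 0.050235001.
Ratio = √(1−f) = 0.88427109.

0.8843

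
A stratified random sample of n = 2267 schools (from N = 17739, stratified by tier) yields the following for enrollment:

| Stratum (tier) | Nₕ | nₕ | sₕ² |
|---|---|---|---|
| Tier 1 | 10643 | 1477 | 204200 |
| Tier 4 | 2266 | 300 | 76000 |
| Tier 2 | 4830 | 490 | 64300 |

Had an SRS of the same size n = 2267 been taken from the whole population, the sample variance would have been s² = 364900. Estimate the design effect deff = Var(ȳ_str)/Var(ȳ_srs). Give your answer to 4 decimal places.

Var(ȳ_str) = Σ Wₕ²(1−fₕ)sₕ²/nₕ with Wₕ = Nₕ/17739:
  Tier 1: (10643/17739)²·(1−1477/10643)·204200/1477 = 42.860861
  Tier 4: (2266/17739)²·(1−300/2266)·76000/300 = 3.586555
  Tier 2: (4830/17739)²·(1−490/4830)·64300/490 = 8.7416514
  → Var(ȳ_str) = 55.189067.
Var(ȳ_srs) = (1 − 2267/17739)·364900/2267 = 140.39113.
deff = 55.189067 / 140.39113 = 0.3931.

0.3931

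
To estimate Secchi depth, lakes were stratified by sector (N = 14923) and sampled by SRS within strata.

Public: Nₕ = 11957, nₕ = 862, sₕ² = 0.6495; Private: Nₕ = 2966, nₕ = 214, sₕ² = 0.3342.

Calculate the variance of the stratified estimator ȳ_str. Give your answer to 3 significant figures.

5.06 × 10^-4

Var(ȳ_str) = Σₕ Wₕ²(1 − fₕ)sₕ²/nₕ with Wₕ = Nₕ/N, N = 14923.
Public: Wₕ = 0.80124640; term = 0.80124640²·(1 − 0.07209166)·0.6495/862 = 4.4885818 × 10^-4.
Private: Wₕ = 0.19875360; term = 0.19875360²·(1 − 0.07215105)·0.3342/214 = 5.7240046 × 10^-5.
Sum = 5.0609823 × 10^-4.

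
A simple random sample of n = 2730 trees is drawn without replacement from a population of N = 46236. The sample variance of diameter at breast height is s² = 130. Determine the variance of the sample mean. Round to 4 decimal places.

0.0448

Under SRS without replacement, Var(ȳ) = (1 − f)·s²/n with f = n/N = 2730/46236 = 0.05904490.
Var(ȳ) = (1 − 0.05904490)·130/2730 = 0.94095510·0.047619048 = 0.044807386.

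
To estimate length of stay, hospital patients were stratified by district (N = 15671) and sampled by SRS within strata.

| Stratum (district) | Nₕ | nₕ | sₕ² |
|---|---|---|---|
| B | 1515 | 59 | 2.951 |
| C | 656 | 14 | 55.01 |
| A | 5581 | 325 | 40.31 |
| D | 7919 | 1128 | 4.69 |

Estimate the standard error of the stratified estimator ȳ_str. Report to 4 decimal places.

Var(ȳ_str) = Σₕ Wₕ²(1 − fₕ)sₕ²/nₕ with Wₕ = Nₕ/N, N = 15671.
B: Wₕ = 0.09667539; term = 0.09667539²·(1 − 0.03894389)·2.951/59 = 4.4926003 × 10^-4.
C: Wₕ = 0.04186076; term = 0.04186076²·(1 − 0.02134146)·55.01/14 = 0.0067384352.
A: Wₕ = 0.35613554; term = 0.35613554²·(1 − 0.05823329)·40.31/325 = 0.014815059.
D: Wₕ = 0.50532831; term = 0.50532831²·(1 − 0.14244223)·4.69/1128 = 9.1048835 × 10^-4.
Sum = 0.022913243.
SE = √(0.022913243) = 0.1514.

0.1514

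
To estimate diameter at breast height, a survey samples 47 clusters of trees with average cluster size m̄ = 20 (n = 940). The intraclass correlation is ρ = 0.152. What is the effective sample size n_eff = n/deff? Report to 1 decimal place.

241.8

deff = 1 + (20 − 1)·0.152 = 1 + 2.888 = 3.888.
n_eff = 940 / 3.888 = 241.8.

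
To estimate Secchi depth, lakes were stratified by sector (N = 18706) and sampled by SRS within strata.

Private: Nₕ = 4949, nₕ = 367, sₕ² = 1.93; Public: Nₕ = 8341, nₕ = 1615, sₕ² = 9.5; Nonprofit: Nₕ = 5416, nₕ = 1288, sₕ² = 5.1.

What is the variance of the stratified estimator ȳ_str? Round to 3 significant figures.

0.00154

Var(ȳ_str) = Σₕ Wₕ²(1 − fₕ)sₕ²/nₕ with Wₕ = Nₕ/N, N = 18706.
Private: Wₕ = 0.26456752; term = 0.26456752²·(1 − 0.07415640)·1.93/367 = 3.4080183 × 10^-4.
Public: Wₕ = 0.44589971; term = 0.44589971²·(1 − 0.19362187)·9.5/1615 = 9.4311402 × 10^-4.
Nonprofit: Wₕ = 0.28953277; term = 0.28953277²·(1 − 0.23781388)·5.1/1288 = 2.5299434 × 10^-4.
Sum = 0.0015369102.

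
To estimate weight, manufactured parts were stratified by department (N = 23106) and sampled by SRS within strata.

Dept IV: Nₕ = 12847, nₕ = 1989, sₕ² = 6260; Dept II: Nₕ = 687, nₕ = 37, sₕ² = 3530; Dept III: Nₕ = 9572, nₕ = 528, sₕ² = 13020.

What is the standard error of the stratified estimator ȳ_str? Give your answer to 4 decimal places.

2.2137

Var(ȳ_str) = Σₕ Wₕ²(1 − fₕ)sₕ²/nₕ with Wₕ = Nₕ/N, N = 23106.
Dept IV: Wₕ = 0.55600277; term = 0.55600277²·(1 − 0.15482214)·6260/1989 = 0.82232136.
Dept II: Wₕ = 0.02973254; term = 0.02973254²·(1 − 0.05385735)·3530/37 = 0.079798281.
Dept III: Wₕ = 0.41426469; term = 0.41426469²·(1 − 0.05516089)·13020/528 = 3.9984417.
Sum = 4.9005613.
SE = √(4.9005613) = 2.2137.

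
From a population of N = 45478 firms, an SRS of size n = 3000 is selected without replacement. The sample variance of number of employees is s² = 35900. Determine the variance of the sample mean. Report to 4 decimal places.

11.1773

Under SRS without replacement, Var(ȳ) = (1 − f)·s²/n with f = n/N = 3000/45478 = 0.06596596.
Var(ȳ) = (1 − 0.06596596)·35900/3000 = 0.93403404·11.966667 = 11.177274.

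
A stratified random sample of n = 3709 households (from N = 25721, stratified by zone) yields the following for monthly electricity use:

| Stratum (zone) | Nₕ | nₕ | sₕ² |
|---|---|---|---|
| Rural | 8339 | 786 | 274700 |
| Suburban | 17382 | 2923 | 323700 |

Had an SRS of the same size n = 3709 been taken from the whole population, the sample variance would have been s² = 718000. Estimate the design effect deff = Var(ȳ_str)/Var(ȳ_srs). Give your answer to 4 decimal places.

Var(ȳ_str) = Σ Wₕ²(1−fₕ)sₕ²/nₕ with Wₕ = Nₕ/25721:
  Rural: (8339/25721)²·(1−786/8339)·274700/786 = 33.273147
  Suburban: (17382/25721)²·(1−2923/17382)·323700/2923 = 42.070356
  → Var(ȳ_str) = 75.343503.
Var(ȳ_srs) = (1 − 3709/25721)·718000/3709 = 165.66824.
deff = 75.343503 / 165.66824 = 0.4548.

0.4548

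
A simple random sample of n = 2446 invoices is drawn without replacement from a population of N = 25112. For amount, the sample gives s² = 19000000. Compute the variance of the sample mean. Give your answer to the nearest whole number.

7011

Under SRS without replacement, Var(ȳ) = (1 − f)·s²/n with f = n/N = 2446/25112 = 0.09740363.
Var(ȳ) = (1 − 0.09740363)·19000000/2446 = 0.90259637·7767.7841 = 7011.1738.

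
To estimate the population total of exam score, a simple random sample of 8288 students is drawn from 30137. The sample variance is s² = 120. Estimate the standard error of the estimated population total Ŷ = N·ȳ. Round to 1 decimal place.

Var(Ŷ) = N²·Var(ȳ) = N²·(1 − n/N)·s²/n.
f = 8288/30137 = 0.27501078; Var(ȳ) = 0.72498922·120/8288 = 0.010496948.
Var(Ŷ) = 30137² · 0.010496948 = 9.5337351 × 10^6.
SE(Ŷ) = √(9.5337351 × 10^6) = 3087.7.

3087.7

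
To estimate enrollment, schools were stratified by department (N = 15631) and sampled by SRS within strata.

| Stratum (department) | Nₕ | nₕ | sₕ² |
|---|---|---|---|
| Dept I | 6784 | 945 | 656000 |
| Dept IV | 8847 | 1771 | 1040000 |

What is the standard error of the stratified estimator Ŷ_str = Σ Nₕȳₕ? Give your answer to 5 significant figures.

253490

Var(Ŷ_str) = Σₕ Nₕ²(1 − fₕ)sₕ²/nₕ.
Dept I: 6784²·(1 − 945/6784)·656000/945 = 2.7497698 × 10^10.
Dept IV: 8847²·(1 − 1771/8847)·1040000/1771 = 3.6761958 × 10^10.
Sum = 6.4259656 × 10^10.
SE = √(6.4259656 × 10^10) = 253490.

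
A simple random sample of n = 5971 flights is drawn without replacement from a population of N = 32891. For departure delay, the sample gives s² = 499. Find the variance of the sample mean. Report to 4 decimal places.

0.0684

Under SRS without replacement, Var(ȳ) = (1 − f)·s²/n with f = n/N = 5971/32891 = 0.18153902.
Var(ȳ) = (1 − 0.18153902)·499/5971 = 0.81846098·0.083570591 = 0.068399268.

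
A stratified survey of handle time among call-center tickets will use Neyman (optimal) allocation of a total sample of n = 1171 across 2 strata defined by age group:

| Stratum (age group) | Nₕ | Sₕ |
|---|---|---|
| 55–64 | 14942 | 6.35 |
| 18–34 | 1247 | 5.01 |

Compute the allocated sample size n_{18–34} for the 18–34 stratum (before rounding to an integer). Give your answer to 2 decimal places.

Neyman allocation: nₕ = n·NₕSₕ / Σⱼ NⱼSⱼ.
Σ NⱼSⱼ = 14942·6.35 + 1247·5.01 = 101129.17.
n_{18–34} = 1171·1247·5.01 / 101129.17 = 72.34.

72.34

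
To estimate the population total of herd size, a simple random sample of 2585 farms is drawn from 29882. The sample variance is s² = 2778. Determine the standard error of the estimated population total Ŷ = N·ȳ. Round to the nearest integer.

Var(Ŷ) = N²·Var(ȳ) = N²·(1 − n/N)·s²/n.
f = 2585/29882 = 0.08650693; Var(ȳ) = 0.91349307·2778/2585 = 0.98169584.
Var(Ŷ) = 29882² · 0.98169584 = 8.7658952 × 10^8.
SE(Ŷ) = √(8.7658952 × 10^8) = 29607.

29607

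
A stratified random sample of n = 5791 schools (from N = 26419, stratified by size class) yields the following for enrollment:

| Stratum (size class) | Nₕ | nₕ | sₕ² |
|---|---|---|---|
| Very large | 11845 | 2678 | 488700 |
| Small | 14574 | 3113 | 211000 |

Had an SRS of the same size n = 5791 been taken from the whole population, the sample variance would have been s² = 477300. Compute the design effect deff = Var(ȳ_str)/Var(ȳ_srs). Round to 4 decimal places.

0.6932

Var(ȳ_str) = Σ Wₕ²(1−fₕ)sₕ²/nₕ with Wₕ = Nₕ/26419:
  Very large: (11845/26419)²·(1−2678/11845)·488700/2678 = 28.389733
  Small: (14574/26419)²·(1−3113/14574)·211000/3113 = 16.220785
  → Var(ȳ_str) = 44.610518.
Var(ȳ_srs) = (1 − 5791/26419)·477300/5791 = 64.354455.
deff = 44.610518 / 64.354455 = 0.6932.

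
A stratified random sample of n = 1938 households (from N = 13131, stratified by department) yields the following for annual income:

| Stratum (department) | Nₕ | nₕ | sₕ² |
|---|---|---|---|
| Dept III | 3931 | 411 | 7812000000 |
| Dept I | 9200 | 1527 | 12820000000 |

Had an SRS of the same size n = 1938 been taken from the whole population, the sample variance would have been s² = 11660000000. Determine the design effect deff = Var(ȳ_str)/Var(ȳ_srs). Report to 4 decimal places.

0.9676

Var(ȳ_str) = Σ Wₕ²(1−fₕ)sₕ²/nₕ with Wₕ = Nₕ/13131:
  Dept III: (3931/13131)²·(1−411/3931)·7812000000/411 = 1.5253536 × 10^6
  Dept I: (9200/13131)²·(1−1527/9200)·12820000000/1527 = 3.4372127 × 10^6
  → Var(ȳ_str) = 4.9625663 × 10^6.
Var(ȳ_srs) = (1 − 1938/13131)·11660000000/1938 = 5.1285368 × 10^6.
deff = (4.9625663 × 10^6) / (5.1285368 × 10^6) = 0.9676.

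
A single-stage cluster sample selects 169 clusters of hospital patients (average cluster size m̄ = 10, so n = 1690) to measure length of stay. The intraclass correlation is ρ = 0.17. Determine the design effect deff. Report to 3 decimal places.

deff = 1 + (10 − 1)·0.17 = 1 + 1.53 = 2.53.

2.530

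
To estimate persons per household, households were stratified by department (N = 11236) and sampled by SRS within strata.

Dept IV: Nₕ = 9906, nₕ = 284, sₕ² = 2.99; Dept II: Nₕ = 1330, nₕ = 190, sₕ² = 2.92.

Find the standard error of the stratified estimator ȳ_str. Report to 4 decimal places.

0.0902

Var(ȳ_str) = Σₕ Wₕ²(1 − fₕ)sₕ²/nₕ with Wₕ = Nₕ/N, N = 11236.
Dept IV: Wₕ = 0.88163047; term = 0.88163047²·(1 − 0.02866949)·2.99/284 = 0.0079486443.
Dept II: Wₕ = 0.11836953; term = 0.11836953²·(1 − 0.14285714)·2.92/190 = 1.845705 × 10^-4.
Sum = 0.0081332148.
SE = √(0.0081332148) = 0.0902.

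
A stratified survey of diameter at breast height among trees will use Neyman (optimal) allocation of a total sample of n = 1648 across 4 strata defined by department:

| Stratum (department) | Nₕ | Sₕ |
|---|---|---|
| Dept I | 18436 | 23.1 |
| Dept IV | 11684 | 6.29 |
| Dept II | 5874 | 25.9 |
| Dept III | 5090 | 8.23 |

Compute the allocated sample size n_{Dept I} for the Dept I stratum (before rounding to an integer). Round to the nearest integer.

Neyman allocation: nₕ = n·NₕSₕ / Σⱼ NⱼSⱼ.
Σ NⱼSⱼ = 18436·23.1 + 11684·6.29 + 5874·25.9 + 5090·8.23 = 693391.26.
n_{Dept I} = 1648·18436·23.1 / 693391.26 = 1012.

1012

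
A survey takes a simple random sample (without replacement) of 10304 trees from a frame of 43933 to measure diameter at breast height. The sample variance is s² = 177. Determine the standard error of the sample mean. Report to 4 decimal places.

0.1147

Under SRS without replacement, Var(ȳ) = (1 − f)·s²/n with f = n/N = 10304/43933 = 0.23453896.
Var(ȳ) = (1 − 0.23453896)·177/10304 = 0.76546104·0.017177795 = 0.013148933.
SE(ȳ) = √(0.013148933) = 0.1147.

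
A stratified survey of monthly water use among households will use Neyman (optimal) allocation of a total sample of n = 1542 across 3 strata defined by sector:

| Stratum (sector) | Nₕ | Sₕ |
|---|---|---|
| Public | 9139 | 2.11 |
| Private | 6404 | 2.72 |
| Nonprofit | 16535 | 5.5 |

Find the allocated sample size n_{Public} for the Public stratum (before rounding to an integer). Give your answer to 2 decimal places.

232.95

Neyman allocation: nₕ = n·NₕSₕ / Σⱼ NⱼSⱼ.
Σ NⱼSⱼ = 9139·2.11 + 6404·2.72 + 16535·5.5 = 127644.67.
n_{Public} = 1542·9139·2.11 / 127644.67 = 232.95.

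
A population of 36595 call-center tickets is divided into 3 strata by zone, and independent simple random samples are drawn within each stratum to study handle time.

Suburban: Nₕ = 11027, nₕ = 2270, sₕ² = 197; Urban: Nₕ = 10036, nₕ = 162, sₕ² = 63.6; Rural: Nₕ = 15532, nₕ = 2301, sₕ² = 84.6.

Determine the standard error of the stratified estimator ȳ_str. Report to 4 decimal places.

0.2024

Var(ȳ_str) = Σₕ Wₕ²(1 − fₕ)sₕ²/nₕ with Wₕ = Nₕ/N, N = 36595.
Suburban: Wₕ = 0.30132532; term = 0.30132532²·(1 − 0.20585835)·197/2270 = 0.0062576258.
Urban: Wₕ = 0.27424512; term = 0.27424512²·(1 − 0.01614189)·63.6/162 = 0.029050417.
Rural: Wₕ = 0.42442957; term = 0.42442957²·(1 − 0.14814576)·84.6/2301 = 0.0056419638.
Sum = 0.040950007.
SE = √(0.040950007) = 0.2024.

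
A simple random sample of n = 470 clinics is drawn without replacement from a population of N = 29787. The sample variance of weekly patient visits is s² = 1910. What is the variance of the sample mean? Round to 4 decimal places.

Under SRS without replacement, Var(ȳ) = (1 − f)·s²/n with f = n/N = 470/29787 = 0.01577870.
Var(ȳ) = (1 − 0.01577870)·1910/470 = 0.98422130·4.0638298 = 3.9997079.

3.9997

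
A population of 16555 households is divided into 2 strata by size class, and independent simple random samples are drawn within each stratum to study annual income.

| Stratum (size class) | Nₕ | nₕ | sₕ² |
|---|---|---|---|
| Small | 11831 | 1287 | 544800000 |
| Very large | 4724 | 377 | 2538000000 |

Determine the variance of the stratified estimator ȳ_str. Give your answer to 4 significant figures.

697100

Var(ȳ_str) = Σₕ Wₕ²(1 − fₕ)sₕ²/nₕ with Wₕ = Nₕ/N, N = 16555.
Small: Wₕ = 0.71464814; term = 0.71464814²·(1 − 0.10878201)·544800000/1287 = 192675.74.
Very large: Wₕ = 0.28535186; term = 0.28535186²·(1 − 0.07980525)·2538000000/377 = 504418.99.
Sum = 697094.73.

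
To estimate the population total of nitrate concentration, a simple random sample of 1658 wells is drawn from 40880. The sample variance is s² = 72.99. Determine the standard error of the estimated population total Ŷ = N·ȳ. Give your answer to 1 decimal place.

8401.6

Var(Ŷ) = N²·Var(ȳ) = N²·(1 − n/N)·s²/n.
f = 1658/40880 = 0.04055773; Var(ȳ) = 0.95944227·72.99/1658 = 0.04223745.
Var(Ŷ) = 40880² · 0.04223745 = 7.0586145 × 10^7.
SE(Ŷ) = √(7.0586145 × 10^7) = 8401.6.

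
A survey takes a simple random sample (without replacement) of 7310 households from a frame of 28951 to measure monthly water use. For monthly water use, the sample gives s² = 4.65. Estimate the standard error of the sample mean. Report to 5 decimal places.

0.02181

Under SRS without replacement, Var(ȳ) = (1 − f)·s²/n with f = n/N = 7310/28951 = 0.25249560.
Var(ȳ) = (1 − 0.25249560)·4.65/7310 = 0.74750440·6.3611491 × 10^-4 = 4.754987 × 10^-4.
SE(ȳ) = √(4.754987 × 10^-4) = 0.02181.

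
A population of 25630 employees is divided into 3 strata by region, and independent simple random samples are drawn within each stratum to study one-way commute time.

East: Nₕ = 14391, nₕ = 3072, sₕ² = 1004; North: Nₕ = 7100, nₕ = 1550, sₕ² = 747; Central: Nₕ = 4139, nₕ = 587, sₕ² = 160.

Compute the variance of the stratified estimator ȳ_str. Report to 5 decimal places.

0.11605

Var(ȳ_str) = Σₕ Wₕ²(1 − fₕ)sₕ²/nₕ with Wₕ = Nₕ/N, N = 25630.
East: Wₕ = 0.56149044; term = 0.56149044²·(1 − 0.21346675)·1004/3072 = 0.081042779.
North: Wₕ = 0.27701912; term = 0.27701912²·(1 − 0.21830986)·747/1550 = 0.028909663.
Central: Wₕ = 0.16149044; term = 0.16149044²·(1 − 0.14182170)·160/587 = 0.0061003261.
Sum = 0.11605277.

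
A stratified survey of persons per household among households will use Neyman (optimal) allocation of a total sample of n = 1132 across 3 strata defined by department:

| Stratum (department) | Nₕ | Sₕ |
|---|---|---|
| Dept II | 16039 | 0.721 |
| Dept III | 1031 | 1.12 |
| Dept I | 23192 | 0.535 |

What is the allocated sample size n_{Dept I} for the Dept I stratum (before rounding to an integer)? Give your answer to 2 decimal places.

Neyman allocation: nₕ = n·NₕSₕ / Σⱼ NⱼSⱼ.
Σ NⱼSⱼ = 16039·0.721 + 1031·1.12 + 23192·0.535 = 25126.559.
n_{Dept I} = 1132·23192·0.535 / 25126.559 = 558.99.

558.99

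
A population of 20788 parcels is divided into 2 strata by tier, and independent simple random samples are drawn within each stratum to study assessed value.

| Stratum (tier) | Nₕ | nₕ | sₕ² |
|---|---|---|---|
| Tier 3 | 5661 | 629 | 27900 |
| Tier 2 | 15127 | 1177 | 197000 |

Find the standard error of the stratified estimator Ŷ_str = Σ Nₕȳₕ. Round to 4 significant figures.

191300

Var(Ŷ_str) = Σₕ Nₕ²(1 − fₕ)sₕ²/nₕ.
Tier 3: 5661²·(1 − 629/5661)·27900/629 = 1.2635352 × 10^9.
Tier 2: 15127²·(1 − 1177/15127)·197000/1177 = 3.5319681 × 10^10.
Sum = 3.6583216 × 10^10.
SE = √(3.6583216 × 10^10) = 191300.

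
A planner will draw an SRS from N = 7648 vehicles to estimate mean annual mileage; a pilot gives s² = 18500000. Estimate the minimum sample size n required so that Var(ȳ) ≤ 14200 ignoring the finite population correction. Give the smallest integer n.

1303

Without fpc, n₀ = s²/D = 18500000/14200 = 1302.8169.
Rounding up, n = 1303.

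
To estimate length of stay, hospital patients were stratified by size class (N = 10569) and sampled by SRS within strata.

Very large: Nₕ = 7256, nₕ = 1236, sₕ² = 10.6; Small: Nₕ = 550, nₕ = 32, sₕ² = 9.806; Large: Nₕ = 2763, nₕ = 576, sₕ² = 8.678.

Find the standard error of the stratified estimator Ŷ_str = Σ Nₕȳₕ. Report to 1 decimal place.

Var(Ŷ_str) = Σₕ Nₕ²(1 − fₕ)sₕ²/nₕ.
Very large: 7256²·(1 − 1236/7256)·10.6/1236 = 374611.55.
Small: 550²·(1 − 32/550)·9.806/32 = 87304.044.
Large: 2763²·(1 − 576/2763)·8.678/576 = 91038.864.
Sum = 552954.46.
SE = √(552954.46) = 743.6.

743.6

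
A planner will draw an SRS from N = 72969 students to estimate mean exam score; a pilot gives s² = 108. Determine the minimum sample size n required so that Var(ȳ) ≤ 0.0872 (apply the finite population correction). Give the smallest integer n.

1218

Without fpc, n₀ = s²/D = 108/0.0872 = 1238.5321.
With fpc, (1 − n/N)·s²/n ≤ D requires n ≥ n₀/(1 + n₀/N) = 1238.5321/(1 + 1238.5321/72969) = 1217.8609.
Rounding up, n = 1218.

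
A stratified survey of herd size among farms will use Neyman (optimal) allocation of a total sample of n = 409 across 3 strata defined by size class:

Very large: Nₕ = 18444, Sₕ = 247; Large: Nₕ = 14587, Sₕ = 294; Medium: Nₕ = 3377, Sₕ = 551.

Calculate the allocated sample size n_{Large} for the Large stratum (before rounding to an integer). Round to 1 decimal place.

Neyman allocation: nₕ = n·NₕSₕ / Σⱼ NⱼSⱼ.
Σ NⱼSⱼ = 18444·247 + 14587·294 + 3377·551 = 1.0704973 × 10^7.
n_{Large} = 409·14587·294 / (1.0704973 × 10^7) = 163.9.

163.9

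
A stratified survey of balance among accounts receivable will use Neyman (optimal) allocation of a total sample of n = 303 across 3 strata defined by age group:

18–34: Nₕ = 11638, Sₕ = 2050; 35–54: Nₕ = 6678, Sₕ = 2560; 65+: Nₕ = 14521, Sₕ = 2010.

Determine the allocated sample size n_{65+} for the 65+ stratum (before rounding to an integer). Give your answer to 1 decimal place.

126.1

Neyman allocation: nₕ = n·NₕSₕ / Σⱼ NⱼSⱼ.
Σ NⱼSⱼ = 11638·2050 + 6678·2560 + 14521·2010 = 7.014079 × 10^7.
n_{65+} = 303·14521·2010 / (7.014079 × 10^7) = 126.1.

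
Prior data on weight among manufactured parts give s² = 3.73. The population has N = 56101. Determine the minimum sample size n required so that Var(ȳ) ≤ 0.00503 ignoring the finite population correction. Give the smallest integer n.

742

Without fpc, n₀ = s²/D = 3.73/0.00503 = 741.5507.
Rounding up, n = 742.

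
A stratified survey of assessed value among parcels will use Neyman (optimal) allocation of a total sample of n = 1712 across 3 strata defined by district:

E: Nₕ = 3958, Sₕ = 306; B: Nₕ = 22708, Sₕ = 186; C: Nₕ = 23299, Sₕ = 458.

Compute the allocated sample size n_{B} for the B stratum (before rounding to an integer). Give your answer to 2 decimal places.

Neyman allocation: nₕ = n·NₕSₕ / Σⱼ NⱼSⱼ.
Σ NⱼSⱼ = 3958·306 + 22708·186 + 23299·458 = 1.6105778 × 10^7.
n_{B} = 1712·22708·186 / (1.6105778 × 10^7) = 448.97.

448.97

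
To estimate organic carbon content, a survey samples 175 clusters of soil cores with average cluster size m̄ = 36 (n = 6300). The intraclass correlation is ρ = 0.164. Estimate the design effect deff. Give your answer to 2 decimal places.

6.74

deff = 1 + (36 − 1)·0.164 = 1 + 5.74 = 6.74.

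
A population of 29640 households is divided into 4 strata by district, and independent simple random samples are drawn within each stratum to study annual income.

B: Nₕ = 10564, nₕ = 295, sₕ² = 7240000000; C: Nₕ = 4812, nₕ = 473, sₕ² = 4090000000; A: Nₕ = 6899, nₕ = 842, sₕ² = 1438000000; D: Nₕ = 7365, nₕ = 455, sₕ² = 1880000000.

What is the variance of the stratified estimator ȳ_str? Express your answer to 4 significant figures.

3.557 × 10^6

Var(ȳ_str) = Σₕ Wₕ²(1 − fₕ)sₕ²/nₕ with Wₕ = Nₕ/N, N = 29640.
B: Wₕ = 0.35641026; term = 0.35641026²·(1 − 0.02792503)·7240000000/295 = 3.0305168 × 10^6.
C: Wₕ = 0.16234818; term = 0.16234818²·(1 − 0.09829593)·4090000000/473 = 205504.36.
A: Wₕ = 0.23275978; term = 0.23275978²·(1 − 0.12204667)·1438000000/842 = 81233.303.
D: Wₕ = 0.24848178; term = 0.24848178²·(1 − 0.06177868)·1880000000/455 = 239354.09.
Sum = 3.5566086 × 10^6.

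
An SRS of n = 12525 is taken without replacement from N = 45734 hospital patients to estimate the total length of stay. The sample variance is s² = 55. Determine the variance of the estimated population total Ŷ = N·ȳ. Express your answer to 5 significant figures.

Var(Ŷ) = N²·Var(ȳ) = N²·(1 − n/N)·s²/n.
f = 12525/45734 = 0.27386627; Var(ȳ) = 0.72613373·55/12525 = 0.0031886112.
Var(Ŷ) = 45734² · 0.0031886112 = 6.6692952 × 10^6.

6.6693 × 10^6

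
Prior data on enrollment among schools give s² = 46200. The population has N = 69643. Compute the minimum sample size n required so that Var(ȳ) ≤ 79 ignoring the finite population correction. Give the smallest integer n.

Without fpc, n₀ = s²/D = 46200/79 = 584.8101.
Rounding up, n = 585.

585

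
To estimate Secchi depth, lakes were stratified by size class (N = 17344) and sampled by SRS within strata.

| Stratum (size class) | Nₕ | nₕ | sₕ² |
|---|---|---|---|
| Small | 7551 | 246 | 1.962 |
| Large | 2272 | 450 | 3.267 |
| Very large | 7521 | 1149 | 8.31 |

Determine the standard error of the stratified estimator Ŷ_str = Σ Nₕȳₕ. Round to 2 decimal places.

903.65

Var(Ŷ_str) = Σₕ Nₕ²(1 − fₕ)sₕ²/nₕ.
Small: 7551²·(1 − 246/7551)·1.962/246 = 439935.07.
Large: 2272²·(1 − 450/2272)·3.267/450 = 30053.38.
Very large: 7521²·(1 − 1149/7521)·8.31/1149 = 346603.03.
Sum = 816591.48.
SE = √(816591.48) = 903.65.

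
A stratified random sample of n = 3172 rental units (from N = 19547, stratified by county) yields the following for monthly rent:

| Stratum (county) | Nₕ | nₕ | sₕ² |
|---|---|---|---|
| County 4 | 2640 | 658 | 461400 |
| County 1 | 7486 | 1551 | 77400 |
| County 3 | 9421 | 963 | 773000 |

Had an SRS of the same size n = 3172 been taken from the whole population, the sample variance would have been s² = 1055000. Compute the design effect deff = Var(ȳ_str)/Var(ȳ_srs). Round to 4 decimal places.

0.6561

Var(ȳ_str) = Σ Wₕ²(1−fₕ)sₕ²/nₕ with Wₕ = Nₕ/19547:
  County 4: (2640/19547)²·(1−658/2640)·461400/658 = 9.6028257
  County 1: (7486/19547)²·(1−1551/7486)·77400/1551 = 5.8028251
  County 3: (9421/19547)²·(1−963/9421)·773000/963 = 167.40085
  → Var(ȳ_str) = 182.8065.
Var(ȳ_srs) = (1 − 3172/19547)·1055000/3172 = 278.62525.
deff = 182.8065 / 278.62525 = 0.6561.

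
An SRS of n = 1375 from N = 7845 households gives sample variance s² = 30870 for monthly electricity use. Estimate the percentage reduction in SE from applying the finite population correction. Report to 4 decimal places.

9.1854

f = n/N = 1375/7845 = 0.17527087.
SE_no-fpc = √(s²/n) = 4.738239; SE_fpc = √((1−f)s²/n) = 4.3030127.
Ratio = √(1−f) = 0.90814598. Reduction = 100·(1 − 0.90814598) = 9.1854%.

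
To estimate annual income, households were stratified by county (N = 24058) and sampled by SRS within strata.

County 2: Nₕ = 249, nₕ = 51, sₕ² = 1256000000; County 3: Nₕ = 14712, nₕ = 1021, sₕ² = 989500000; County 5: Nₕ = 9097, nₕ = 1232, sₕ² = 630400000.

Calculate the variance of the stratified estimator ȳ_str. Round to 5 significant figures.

Var(ȳ_str) = Σₕ Wₕ²(1 − fₕ)sₕ²/nₕ with Wₕ = Nₕ/N, N = 24058.
County 2: Wₕ = 0.01034999; term = 0.01034999²·(1 − 0.20481928)·1256000000/51 = 2097.8042.
County 3: Wₕ = 0.61152215; term = 0.61152215²·(1 − 0.06939913)·989500000/1021 = 337270.15.
County 5: Wₕ = 0.37812786; term = 0.37812786²·(1 − 0.13542926)·630400000/1232 = 63253.328.
Sum = 402621.28.

402620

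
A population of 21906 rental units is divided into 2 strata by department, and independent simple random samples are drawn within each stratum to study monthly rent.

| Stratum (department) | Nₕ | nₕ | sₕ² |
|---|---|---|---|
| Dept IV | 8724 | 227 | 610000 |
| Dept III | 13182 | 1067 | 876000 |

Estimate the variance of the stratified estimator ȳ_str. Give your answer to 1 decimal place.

688.3

Var(ȳ_str) = Σₕ Wₕ²(1 − fₕ)sₕ²/nₕ with Wₕ = Nₕ/N, N = 21906.
Dept IV: Wₕ = 0.39824706; term = 0.39824706²·(1 − 0.02602017)·610000/227 = 415.10607.
Dept III: Wₕ = 0.60175294; term = 0.60175294²·(1 − 0.08094371)·876000/1067 = 273.22362.
Sum = 688.32969.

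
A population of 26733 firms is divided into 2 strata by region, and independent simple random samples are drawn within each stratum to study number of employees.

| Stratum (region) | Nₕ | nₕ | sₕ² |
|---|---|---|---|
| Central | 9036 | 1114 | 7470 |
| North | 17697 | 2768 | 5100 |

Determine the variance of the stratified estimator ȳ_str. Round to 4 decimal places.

Var(ȳ_str) = Σₕ Wₕ²(1 − fₕ)sₕ²/nₕ with Wₕ = Nₕ/N, N = 26733.
Central: Wₕ = 0.33800920; term = 0.33800920²·(1 − 0.12328464)·7470/1114 = 0.67166246.
North: Wₕ = 0.66199080; term = 0.66199080²·(1 − 0.15641069)·5100/2768 = 0.6811442.
Sum = 1.3528067.

1.3528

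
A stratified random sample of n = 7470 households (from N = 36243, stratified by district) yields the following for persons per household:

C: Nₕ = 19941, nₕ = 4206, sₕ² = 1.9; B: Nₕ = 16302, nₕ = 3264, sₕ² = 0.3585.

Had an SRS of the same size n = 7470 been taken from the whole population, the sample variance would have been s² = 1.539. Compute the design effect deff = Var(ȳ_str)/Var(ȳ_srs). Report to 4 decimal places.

Var(ȳ_str) = Σ Wₕ²(1−fₕ)sₕ²/nₕ with Wₕ = Nₕ/36243:
  C: (19941/36243)²·(1−4206/19941)·1.9/4206 = 1.0790703 × 10^-4
  B: (16302/36243)²·(1−3264/16302)·0.3585/3264 = 1.7772258 × 10^-5
  → Var(ȳ_str) = 1.2567929 × 10^-4.
Var(ȳ_srs) = (1 − 7470/36243)·1.539/7470 = 1.6356072 × 10^-4.
deff = (1.2567929 × 10^-4) / (1.6356072 × 10^-4) = 0.7684.

0.7684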